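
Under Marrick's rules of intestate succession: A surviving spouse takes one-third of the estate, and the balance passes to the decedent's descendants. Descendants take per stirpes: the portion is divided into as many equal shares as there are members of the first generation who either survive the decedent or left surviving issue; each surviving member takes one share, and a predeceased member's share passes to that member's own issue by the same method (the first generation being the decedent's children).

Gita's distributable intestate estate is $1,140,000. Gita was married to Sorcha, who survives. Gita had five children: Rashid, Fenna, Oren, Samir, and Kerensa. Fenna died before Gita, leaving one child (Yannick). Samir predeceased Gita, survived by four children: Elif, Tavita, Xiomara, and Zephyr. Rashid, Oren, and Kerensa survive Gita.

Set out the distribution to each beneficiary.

Sorcha takes one-third of $1,140,000 = $380,000. The remaining $760,000 passes to the descendants.
The descendants' portion ($760,000) is divided into 5 shares of $152,000: Rashid, Oren, and Kerensa each take $152,000; Fenna's $152,000 share passes to Fenna's issue; Samir's $152,000 share passes to Samir's issue.
Fenna's share ($152,000) passes entirely to Yannick.
Samir's share ($152,000) is divided into 4 shares of $38,000: Elif, Tavita, Xiomara, and Zephyr each take $38,000.

Sorcha: $380,000; Rashid: $152,000; Yannick: $152,000; Oren: $152,000; Elif: $38,000; Tavita: $38,000; Xiomara: $38,000; Zephyr: $38,000; Kerensa: $152,000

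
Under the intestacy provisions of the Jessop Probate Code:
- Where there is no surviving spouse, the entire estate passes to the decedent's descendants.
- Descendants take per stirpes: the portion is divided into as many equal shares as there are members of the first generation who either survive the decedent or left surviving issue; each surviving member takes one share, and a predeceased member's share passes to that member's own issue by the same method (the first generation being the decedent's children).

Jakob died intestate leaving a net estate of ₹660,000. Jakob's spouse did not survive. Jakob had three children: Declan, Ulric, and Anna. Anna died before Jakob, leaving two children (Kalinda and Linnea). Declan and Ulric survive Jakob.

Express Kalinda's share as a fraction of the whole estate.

Kalinda receives 1/6 of the estate.

The entire ₹660,000 passes to the descendants.
That amount (₹660,000) is divided into 3 shares of ₹220,000: Declan and Ulric each take ₹220,000; Anna's ₹220,000 share passes to Anna's issue.
Anna's share (₹220,000) is divided into 2 shares of ₹110,000: Kalinda and Linnea each take ₹110,000.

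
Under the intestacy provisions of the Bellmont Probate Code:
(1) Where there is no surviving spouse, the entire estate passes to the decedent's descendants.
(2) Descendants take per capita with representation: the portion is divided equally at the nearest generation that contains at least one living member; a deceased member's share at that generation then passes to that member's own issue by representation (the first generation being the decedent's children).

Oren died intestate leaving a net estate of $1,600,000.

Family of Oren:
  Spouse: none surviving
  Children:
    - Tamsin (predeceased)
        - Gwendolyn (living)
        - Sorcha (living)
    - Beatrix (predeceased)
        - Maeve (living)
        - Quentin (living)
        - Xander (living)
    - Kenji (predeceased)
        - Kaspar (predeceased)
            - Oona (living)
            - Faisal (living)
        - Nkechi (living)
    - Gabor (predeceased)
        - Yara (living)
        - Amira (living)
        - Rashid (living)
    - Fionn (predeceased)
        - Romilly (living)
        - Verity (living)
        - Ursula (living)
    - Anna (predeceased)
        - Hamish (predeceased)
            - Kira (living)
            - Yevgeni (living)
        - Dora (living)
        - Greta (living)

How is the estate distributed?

Gwendolyn: $100,000; Sorcha: $100,000; Maeve: $100,000; Quentin: $100,000; Xander: $100,000; Oona: $50,000; Faisal: $50,000; Nkechi: $100,000; Yara: $100,000; Amira: $100,000; Rashid: $100,000; Romilly: $100,000; Verity: $100,000; Ursula: $100,000; Kira: $50,000; Yevgeni: $50,000; Dora: $100,000; Greta: $100,000

The entire $1,600,000 passes to the descendants.
No child survives, so the initial division is made at the grandchildren's generation.
That amount ($1,600,000) is divided into 16 shares of $100,000: Gwendolyn, Sorcha, Maeve, Quentin, Xander, Nkechi, Yara, Amira, Rashid, Romilly, Verity, Ursula, Dora, and Greta each take $100,000; Kaspar's $100,000 share passes to Kaspar's issue; Hamish's $100,000 share passes to Hamish's issue.
Kaspar's share ($100,000) is divided into 2 shares of $50,000: Oona and Faisal each take $50,000.
Hamish's share ($100,000) is divided into 2 shares of $50,000: Kira and Yevgeni each take $50,000.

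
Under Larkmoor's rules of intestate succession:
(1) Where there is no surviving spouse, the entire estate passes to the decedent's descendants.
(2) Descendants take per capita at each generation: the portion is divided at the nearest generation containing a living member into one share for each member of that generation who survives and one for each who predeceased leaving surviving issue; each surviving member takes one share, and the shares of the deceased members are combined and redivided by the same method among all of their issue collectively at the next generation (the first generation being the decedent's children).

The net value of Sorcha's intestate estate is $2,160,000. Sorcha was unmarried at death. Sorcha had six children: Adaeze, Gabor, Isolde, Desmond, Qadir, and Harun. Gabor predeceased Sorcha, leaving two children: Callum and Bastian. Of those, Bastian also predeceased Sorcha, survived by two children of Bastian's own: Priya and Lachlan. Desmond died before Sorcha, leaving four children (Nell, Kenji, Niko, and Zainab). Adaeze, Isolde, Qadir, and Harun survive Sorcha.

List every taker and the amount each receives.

The entire $2,160,000 passes to the descendants.
That amount ($2,160,000) is divided at the children's generation into 6 shares of $360,000. Adaeze, Isolde, Qadir, and Harun each take $360,000. The 2 shares of the deceased (Gabor and Desmond) are combined into a pool of $720,000.
That pool ($720,000) is divided at the grandchildren's generation into 6 shares of $120,000. Callum, Nell, Kenji, Niko, and Zainab each take $120,000. The remaining share for the deceased Bastian ($120,000) is carried to the next generation.
That pool ($120,000) is divided at the great-grandchildren's generation equally among Priya and Lachlan: $60,000 each.

Adaeze: $360,000; Callum: $120,000; Priya: $60,000; Lachlan: $60,000; Isolde: $360,000; Nell: $120,000; Kenji: $120,000; Niko: $120,000; Zainab: $120,000; Qadir: $360,000; Harun: $360,000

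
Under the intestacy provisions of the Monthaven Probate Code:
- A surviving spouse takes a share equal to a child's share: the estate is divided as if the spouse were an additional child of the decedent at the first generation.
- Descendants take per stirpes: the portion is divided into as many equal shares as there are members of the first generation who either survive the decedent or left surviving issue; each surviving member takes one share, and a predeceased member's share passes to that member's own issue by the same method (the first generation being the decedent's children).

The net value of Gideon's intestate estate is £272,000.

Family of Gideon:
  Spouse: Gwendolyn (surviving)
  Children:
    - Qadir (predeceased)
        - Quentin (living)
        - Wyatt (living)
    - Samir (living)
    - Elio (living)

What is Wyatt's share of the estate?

Wyatt receives £34,000.

The spouse counts as an additional share at the children's level, so there are 4 primary shares of £68,000. Gwendolyn takes one such share (£68,000).
The children's combined portion (£204,000) is divided into 3 shares of £68,000: Samir and Elio each take £68,000; Qadir's £68,000 share passes to Qadir's issue.
Qadir's share (£68,000) is divided into 2 shares of £34,000: Quentin and Wyatt each take £34,000.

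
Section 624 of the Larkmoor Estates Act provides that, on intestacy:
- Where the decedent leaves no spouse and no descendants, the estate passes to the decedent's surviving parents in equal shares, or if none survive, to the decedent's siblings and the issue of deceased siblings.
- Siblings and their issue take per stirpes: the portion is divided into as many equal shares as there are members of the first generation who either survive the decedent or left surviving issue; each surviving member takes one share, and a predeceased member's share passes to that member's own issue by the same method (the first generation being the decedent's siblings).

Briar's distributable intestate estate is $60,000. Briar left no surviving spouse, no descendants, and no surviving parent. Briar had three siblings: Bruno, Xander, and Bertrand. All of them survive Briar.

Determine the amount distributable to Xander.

Xander receives $20,000.

The entire $60,000 passes to the siblings and their issue.
That amount ($60,000) is divided into 3 shares of $20,000: Bruno, Xander, and Bertrand each take $20,000.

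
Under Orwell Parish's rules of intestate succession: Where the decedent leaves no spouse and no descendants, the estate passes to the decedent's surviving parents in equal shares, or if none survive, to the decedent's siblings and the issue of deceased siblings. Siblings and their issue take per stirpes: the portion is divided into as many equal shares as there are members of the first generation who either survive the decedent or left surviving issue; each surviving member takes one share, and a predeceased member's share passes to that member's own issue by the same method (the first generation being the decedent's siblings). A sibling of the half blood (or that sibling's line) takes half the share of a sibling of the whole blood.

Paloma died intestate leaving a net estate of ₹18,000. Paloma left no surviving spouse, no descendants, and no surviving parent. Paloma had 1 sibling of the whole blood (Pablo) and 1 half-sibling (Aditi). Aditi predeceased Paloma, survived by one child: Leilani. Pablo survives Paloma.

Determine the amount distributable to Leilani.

The entire ₹18,000 passes to the siblings and their issue.
Counting each half-blood sibling's line as half a unit, there are 3/2 units in ₹18,000, so one unit is ₹12,000. Whole-blood lines (Pablo) take ₹12,000 each; half-blood lines (Aditi) take ₹6,000 each.
Aditi's share (₹6,000) passes entirely to Leilani.

Leilani receives ₹6,000.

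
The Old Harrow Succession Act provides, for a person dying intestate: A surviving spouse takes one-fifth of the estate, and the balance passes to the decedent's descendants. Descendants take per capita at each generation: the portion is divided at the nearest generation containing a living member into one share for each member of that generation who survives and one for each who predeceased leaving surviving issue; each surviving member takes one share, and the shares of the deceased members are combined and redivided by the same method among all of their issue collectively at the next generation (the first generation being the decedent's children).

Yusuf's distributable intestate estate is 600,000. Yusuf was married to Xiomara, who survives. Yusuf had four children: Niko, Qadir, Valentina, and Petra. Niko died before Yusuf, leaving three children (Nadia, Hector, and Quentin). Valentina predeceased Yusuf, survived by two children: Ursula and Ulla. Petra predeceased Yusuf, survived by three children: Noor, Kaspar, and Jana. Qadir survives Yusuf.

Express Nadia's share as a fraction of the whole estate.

Xiomara takes one-fifth of 600,000 = 120,000. The remaining 480,000 passes to the descendants.
The descendants' portion (480,000) is divided at the children's generation into 4 shares of 120,000. Qadir takes 120,000. The 3 shares of the deceased (Niko, Valentina, and Petra) are combined into a pool of 360,000.
That pool (360,000) is divided at the grandchildren's generation equally among Nadia, Hector, Quentin, Ursula, Ulla, Noor, Kaspar, and Jana: 45,000 each.

Nadia receives 3/40 of the estate.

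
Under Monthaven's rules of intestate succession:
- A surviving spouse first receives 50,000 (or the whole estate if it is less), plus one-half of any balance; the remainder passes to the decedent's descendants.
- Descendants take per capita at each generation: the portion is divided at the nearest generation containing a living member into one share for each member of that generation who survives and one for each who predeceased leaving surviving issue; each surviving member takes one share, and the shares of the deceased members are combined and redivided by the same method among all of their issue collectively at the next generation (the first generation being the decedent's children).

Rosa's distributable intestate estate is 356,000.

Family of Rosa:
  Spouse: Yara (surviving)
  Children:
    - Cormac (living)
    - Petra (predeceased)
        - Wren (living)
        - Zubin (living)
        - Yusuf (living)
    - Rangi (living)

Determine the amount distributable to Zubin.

Yara first takes 50,000, leaving a balance of 306,000. Yara then takes one-half of the balance (153,000), for a total of 203,000. The remaining 153,000 passes to the descendants.
The descendants' portion (153,000) is divided at the children's generation into 3 shares of 51,000. Cormac and Rangi each take 51,000. The remaining share for the deceased Petra (51,000) is carried to the next generation.
That pool (51,000) is divided at the grandchildren's generation equally among Wren, Zubin, and Yusuf: 17,000 each.

Zubin receives 17,000.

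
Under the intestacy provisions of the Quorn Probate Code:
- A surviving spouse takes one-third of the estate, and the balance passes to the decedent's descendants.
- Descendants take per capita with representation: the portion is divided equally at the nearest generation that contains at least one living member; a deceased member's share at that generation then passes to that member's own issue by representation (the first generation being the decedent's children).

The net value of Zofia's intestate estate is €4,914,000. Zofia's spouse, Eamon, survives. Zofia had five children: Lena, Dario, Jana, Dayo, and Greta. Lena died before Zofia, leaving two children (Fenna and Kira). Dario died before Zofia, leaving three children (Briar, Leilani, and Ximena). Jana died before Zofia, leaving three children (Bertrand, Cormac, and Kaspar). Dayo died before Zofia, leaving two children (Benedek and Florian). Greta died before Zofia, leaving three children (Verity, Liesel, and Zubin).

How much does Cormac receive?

Eamon takes one-third of €4,914,000 = €1,638,000. The remaining €3,276,000 passes to the descendants.
No child survives, so the initial division is made at the grandchildren's generation.
The descendants' portion (€3,276,000) is divided into 13 shares of €252,000: Fenna, Kira, Briar, Leilani, Ximena, Bertrand, Cormac, Kaspar, Benedek, Florian, Verity, Liesel, and Zubin each take €252,000.

Cormac receives €252,000.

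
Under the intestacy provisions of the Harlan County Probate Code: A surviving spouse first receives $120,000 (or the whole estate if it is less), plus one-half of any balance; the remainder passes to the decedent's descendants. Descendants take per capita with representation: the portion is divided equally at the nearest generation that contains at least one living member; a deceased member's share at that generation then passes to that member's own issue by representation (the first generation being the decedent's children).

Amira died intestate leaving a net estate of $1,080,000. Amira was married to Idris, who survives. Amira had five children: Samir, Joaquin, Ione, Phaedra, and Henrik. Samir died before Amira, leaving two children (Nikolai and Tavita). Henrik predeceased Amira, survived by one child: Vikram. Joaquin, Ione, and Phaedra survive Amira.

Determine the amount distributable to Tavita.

Idris first takes $120,000, leaving a balance of $960,000. Idris then takes one-half of the balance ($480,000), for a total of $600,000. The remaining $480,000 passes to the descendants.
The descendants' portion ($480,000) is divided into 5 shares of $96,000: Joaquin, Ione, and Phaedra each take $96,000; Samir's $96,000 share passes to Samir's issue; Henrik's $96,000 share passes to Henrik's issue.
Samir's share ($96,000) is divided into 2 shares of $48,000: Nikolai and Tavita each take $48,000.
Henrik's share ($96,000) passes entirely to Vikram.

Tavita receives $48,000.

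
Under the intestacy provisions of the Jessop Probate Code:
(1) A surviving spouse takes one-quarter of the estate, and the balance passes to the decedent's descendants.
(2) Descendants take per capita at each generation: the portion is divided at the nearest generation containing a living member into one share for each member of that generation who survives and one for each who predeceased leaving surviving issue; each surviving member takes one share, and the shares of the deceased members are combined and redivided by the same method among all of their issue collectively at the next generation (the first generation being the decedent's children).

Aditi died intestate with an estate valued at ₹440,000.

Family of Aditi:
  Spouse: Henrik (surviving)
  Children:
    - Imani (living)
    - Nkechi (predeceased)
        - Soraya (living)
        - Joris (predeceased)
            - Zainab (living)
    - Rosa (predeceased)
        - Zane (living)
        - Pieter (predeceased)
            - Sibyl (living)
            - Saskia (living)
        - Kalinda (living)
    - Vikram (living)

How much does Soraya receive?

Soraya receives ₹33,000.

Henrik takes one-quarter of ₹440,000 = ₹110,000. The remaining ₹330,000 passes to the descendants.
The descendants' portion (₹330,000) is divided at the children's generation into 4 shares of ₹82,500. Imani and Vikram each take ₹82,500. The 2 shares of the deceased (Nkechi and Rosa) are combined into a pool of ₹165,000.
That pool (₹165,000) is divided at the grandchildren's generation into 5 shares of ₹33,000. Soraya, Zane, and Kalinda each take ₹33,000. The 2 shares of the deceased (Joris and Pieter) are combined into a pool of ₹66,000.
That pool (₹66,000) is divided at the great-grandchildren's generation equally among Zainab, Sibyl, and Saskia: ₹22,000 each.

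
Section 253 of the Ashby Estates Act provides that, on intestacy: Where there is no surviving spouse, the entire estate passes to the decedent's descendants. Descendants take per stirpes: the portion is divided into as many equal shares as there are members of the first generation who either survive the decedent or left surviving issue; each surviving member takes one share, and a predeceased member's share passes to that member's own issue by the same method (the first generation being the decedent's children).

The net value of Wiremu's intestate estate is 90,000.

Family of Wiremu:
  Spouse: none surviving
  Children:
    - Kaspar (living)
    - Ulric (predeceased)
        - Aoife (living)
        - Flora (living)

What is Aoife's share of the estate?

The entire 90,000 passes to the descendants.
That amount (90,000) is divided into 2 shares of 45,000: Kaspar takes 45,000; Ulric's 45,000 share passes to Ulric's issue.
Ulric's share (45,000) is divided into 2 shares of 22,500: Aoife and Flora each take 22,500.

Aoife receives 22,500.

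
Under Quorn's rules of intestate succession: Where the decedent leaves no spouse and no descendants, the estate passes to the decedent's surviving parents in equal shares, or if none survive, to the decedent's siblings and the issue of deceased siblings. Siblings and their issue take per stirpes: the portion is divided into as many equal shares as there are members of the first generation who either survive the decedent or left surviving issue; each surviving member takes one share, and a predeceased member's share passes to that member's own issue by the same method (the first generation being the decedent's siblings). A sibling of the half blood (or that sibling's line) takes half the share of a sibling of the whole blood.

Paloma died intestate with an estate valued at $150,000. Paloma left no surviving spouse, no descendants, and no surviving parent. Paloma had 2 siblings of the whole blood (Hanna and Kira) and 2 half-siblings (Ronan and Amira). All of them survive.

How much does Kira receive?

The entire $150,000 passes to the siblings and their issue.
Counting each half-blood sibling's line as half a unit, there are 3 units in $150,000, so one unit is $50,000. Whole-blood lines (Hanna and Kira) take $50,000 each; half-blood lines (Ronan and Amira) take $25,000 each.

Kira receives $50,000.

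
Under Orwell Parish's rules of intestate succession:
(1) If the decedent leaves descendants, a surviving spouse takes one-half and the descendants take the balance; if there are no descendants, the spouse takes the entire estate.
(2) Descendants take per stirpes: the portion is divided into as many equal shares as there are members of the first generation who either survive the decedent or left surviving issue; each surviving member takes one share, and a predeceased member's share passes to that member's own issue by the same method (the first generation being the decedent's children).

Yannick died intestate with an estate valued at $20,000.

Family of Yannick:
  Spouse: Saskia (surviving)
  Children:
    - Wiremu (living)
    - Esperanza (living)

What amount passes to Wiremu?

Wiremu receives $5,000.

Saskia takes one-half of $20,000 = $10,000. The remaining $10,000 passes to the descendants.
The descendants' portion ($10,000) is divided into 2 shares of $5,000: Wiremu and Esperanza each take $5,000.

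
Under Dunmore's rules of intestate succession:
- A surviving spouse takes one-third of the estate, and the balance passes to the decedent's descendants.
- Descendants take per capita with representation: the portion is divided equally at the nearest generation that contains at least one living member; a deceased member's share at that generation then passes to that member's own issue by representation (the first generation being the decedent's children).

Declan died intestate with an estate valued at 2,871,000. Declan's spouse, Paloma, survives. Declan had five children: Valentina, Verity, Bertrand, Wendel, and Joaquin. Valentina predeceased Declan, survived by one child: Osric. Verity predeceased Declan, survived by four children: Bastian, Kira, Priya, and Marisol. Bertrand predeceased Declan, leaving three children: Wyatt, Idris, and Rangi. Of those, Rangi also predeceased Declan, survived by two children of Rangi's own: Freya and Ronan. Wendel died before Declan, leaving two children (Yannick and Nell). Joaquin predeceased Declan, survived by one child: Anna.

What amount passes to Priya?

Priya receives 174,000.

Paloma takes one-third of 2,871,000 = 957,000. The remaining 1,914,000 passes to the descendants.
No child survives, so the initial division is made at the grandchildren's generation.
The descendants' portion (1,914,000) is divided into 11 shares of 174,000: Osric, Bastian, Kira, Priya, Marisol, Wyatt, Idris, Yannick, Nell, and Anna each take 174,000; Rangi's 174,000 share passes to Rangi's issue.
Rangi's share (174,000) is divided into 2 shares of 87,000: Freya and Ronan each take 87,000.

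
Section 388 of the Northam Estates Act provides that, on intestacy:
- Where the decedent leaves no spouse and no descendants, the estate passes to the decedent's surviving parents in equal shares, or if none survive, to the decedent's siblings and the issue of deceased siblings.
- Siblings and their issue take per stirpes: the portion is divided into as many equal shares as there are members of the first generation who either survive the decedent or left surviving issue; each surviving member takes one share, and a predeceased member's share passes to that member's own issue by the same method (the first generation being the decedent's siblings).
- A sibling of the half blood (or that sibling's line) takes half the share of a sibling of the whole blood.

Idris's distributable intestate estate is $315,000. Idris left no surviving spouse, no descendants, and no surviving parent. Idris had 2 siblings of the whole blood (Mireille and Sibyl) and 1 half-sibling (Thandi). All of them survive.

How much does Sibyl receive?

The entire $315,000 passes to the siblings and their issue.
Counting each half-blood sibling's line as half a unit, there are 5/2 units in $315,000, so one unit is $126,000. Whole-blood lines (Mireille and Sibyl) take $126,000 each; half-blood lines (Thandi) take $63,000 each.

Sibyl receives $126,000.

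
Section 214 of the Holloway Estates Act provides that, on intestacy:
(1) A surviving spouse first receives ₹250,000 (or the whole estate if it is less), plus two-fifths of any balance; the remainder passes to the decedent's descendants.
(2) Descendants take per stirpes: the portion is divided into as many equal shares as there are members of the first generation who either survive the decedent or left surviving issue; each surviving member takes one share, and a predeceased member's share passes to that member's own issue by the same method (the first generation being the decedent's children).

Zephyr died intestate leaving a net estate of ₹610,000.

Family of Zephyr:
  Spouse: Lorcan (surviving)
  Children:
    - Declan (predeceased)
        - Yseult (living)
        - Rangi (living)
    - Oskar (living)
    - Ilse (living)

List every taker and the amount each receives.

Lorcan: ₹394,000; Yseult: ₹36,000; Rangi: ₹36,000; Oskar: ₹72,000; Ilse: ₹72,000

Lorcan first takes ₹250,000, leaving a balance of ₹360,000. Lorcan then takes two-fifths of the balance (₹144,000), for a total of ₹394,000. The remaining ₹216,000 passes to the descendants.
The descendants' portion (₹216,000) is divided into 3 shares of ₹72,000: Oskar and Ilse each take ₹72,000; Declan's ₹72,000 share passes to Declan's issue.
Declan's share (₹72,000) is divided into 2 shares of ₹36,000: Yseult and Rangi each take ₹36,000.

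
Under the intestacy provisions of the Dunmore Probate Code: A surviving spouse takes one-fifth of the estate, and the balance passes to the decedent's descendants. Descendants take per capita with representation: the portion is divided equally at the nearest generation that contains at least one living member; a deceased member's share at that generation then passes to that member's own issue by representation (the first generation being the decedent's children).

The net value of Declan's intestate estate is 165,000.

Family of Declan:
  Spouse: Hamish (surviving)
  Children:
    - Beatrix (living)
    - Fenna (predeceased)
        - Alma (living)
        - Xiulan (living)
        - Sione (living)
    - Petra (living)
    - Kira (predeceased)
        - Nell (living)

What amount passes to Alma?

Hamish takes one-fifth of 165,000 = 33,000. The remaining 132,000 passes to the descendants.
The descendants' portion (132,000) is divided into 4 shares of 33,000: Beatrix and Petra each take 33,000; Fenna's 33,000 share passes to Fenna's issue; Kira's 33,000 share passes to Kira's issue.
Fenna's share (33,000) is divided into 3 shares of 11,000: Alma, Xiulan, and Sione each take 11,000.
Kira's share (33,000) passes entirely to Nell.

Alma receives 11,000.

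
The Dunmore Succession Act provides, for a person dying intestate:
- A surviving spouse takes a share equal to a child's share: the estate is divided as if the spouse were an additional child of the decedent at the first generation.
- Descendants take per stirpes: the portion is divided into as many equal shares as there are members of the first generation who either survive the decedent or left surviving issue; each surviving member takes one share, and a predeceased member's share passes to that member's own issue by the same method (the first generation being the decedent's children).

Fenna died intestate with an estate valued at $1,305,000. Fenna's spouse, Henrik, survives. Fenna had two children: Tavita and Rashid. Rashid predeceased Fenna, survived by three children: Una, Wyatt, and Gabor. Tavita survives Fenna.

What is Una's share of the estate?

The spouse counts as an additional share at the children's level, so there are 3 primary shares of $435,000. Henrik takes one such share ($435,000).
The children's combined portion ($870,000) is divided into 2 shares of $435,000: Tavita takes $435,000; Rashid's $435,000 share passes to Rashid's issue.
Rashid's share ($435,000) is divided into 3 shares of $145,000: Una, Wyatt, and Gabor each take $145,000.

Una receives $145,000.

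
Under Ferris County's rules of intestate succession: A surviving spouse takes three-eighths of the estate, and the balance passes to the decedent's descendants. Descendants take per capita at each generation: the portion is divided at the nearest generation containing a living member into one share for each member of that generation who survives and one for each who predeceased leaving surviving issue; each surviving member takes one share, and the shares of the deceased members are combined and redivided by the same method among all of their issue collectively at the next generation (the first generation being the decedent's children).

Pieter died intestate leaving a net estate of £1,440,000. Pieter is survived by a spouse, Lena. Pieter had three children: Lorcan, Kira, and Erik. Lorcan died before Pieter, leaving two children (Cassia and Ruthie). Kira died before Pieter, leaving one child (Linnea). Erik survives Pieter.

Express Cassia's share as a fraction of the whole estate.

Cassia receives 5/36 of the estate.

Lena takes three-eighths of £1,440,000 = £540,000. The remaining £900,000 passes to the descendants.
The descendants' portion (£900,000) is divided at the children's generation into 3 shares of £300,000. Erik takes £300,000. The 2 shares of the deceased (Lorcan and Kira) are combined into a pool of £600,000.
That pool (£600,000) is divided at the grandchildren's generation equally among Cassia, Ruthie, and Linnea: £200,000 each.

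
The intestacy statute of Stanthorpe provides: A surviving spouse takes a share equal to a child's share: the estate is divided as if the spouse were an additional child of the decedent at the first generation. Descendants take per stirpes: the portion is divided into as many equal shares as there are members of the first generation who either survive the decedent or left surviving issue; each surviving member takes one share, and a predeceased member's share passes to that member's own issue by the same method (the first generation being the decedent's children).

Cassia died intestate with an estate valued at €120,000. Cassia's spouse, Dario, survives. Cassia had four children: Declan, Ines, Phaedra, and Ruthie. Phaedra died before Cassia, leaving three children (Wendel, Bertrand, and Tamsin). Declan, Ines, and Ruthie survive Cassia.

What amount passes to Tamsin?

The spouse counts as an additional share at the children's level, so there are 5 primary shares of €24,000. Dario takes one such share (€24,000).
The children's combined portion (€96,000) is divided into 4 shares of €24,000: Declan, Ines, and Ruthie each take €24,000; Phaedra's €24,000 share passes to Phaedra's issue.
Phaedra's share (€24,000) is divided into 3 shares of €8,000: Wendel, Bertrand, and Tamsin each take €8,000.

Tamsin receives €8,000.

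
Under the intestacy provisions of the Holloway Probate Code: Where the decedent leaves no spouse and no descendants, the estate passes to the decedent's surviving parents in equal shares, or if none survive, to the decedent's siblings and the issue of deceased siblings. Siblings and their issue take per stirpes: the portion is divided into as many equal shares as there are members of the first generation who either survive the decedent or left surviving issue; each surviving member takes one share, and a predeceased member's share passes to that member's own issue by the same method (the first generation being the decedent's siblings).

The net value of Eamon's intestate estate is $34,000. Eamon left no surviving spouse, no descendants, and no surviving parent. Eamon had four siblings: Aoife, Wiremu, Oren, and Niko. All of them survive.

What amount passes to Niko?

The entire $34,000 passes to the siblings and their issue.
That amount ($34,000) is divided into 4 shares of $8,500: Aoife, Wiremu, Oren, and Niko each take $8,500.

Niko receives $8,500.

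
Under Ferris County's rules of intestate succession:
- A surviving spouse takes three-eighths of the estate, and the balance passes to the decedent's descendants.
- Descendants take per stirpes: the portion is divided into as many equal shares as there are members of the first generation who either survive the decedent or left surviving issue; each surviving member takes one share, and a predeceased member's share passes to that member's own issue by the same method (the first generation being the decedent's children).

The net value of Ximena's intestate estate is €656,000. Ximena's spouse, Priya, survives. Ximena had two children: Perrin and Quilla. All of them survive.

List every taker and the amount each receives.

Priya: €246,000; Perrin: €205,000; Quilla: €205,000

Priya takes three-eighths of €656,000 = €246,000. The remaining €410,000 passes to the descendants.
The descendants' portion (€410,000) is divided into 2 shares of €205,000: Perrin and Quilla each take €205,000.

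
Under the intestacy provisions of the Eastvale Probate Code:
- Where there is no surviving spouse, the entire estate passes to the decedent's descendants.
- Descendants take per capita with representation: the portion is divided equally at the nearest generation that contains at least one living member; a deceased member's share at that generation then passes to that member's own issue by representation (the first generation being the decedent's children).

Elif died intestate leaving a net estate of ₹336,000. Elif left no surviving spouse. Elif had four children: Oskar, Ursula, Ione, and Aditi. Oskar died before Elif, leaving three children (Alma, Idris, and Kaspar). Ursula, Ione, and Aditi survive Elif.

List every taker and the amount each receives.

Alma: ₹28,000; Idris: ₹28,000; Kaspar: ₹28,000; Ursula: ₹84,000; Ione: ₹84,000; Aditi: ₹84,000

The entire ₹336,000 passes to the descendants.
That amount (₹336,000) is divided into 4 shares of ₹84,000: Ursula, Ione, and Aditi each take ₹84,000; Oskar's ₹84,000 share passes to Oskar's issue.
Oskar's share (₹84,000) is divided into 3 shares of ₹28,000: Alma, Idris, and Kaspar each take ₹28,000.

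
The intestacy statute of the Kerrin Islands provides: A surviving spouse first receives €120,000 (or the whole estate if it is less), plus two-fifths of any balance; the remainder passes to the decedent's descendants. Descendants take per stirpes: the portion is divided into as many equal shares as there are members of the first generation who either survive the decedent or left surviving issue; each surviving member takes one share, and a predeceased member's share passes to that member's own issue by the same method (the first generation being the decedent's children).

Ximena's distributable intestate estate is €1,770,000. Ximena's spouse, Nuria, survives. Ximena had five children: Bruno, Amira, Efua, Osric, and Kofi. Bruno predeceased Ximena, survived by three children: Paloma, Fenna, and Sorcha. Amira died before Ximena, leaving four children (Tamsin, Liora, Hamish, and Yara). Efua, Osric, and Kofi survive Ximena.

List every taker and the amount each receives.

Nuria first takes €120,000, leaving a balance of €1,650,000. Nuria then takes two-fifths of the balance (€660,000), for a total of €780,000. The remaining €990,000 passes to the descendants.
The descendants' portion (€990,000) is divided into 5 shares of €198,000: Efua, Osric, and Kofi each take €198,000; Bruno's €198,000 share passes to Bruno's issue; Amira's €198,000 share passes to Amira's issue.
Bruno's share (€198,000) is divided into 3 shares of €66,000: Paloma, Fenna, and Sorcha each take €66,000.
Amira's share (€198,000) is divided into 4 shares of €49,500: Tamsin, Liora, Hamish, and Yara each take €49,500.

Nuria: €780,000; Paloma: €66,000; Fenna: €66,000; Sorcha: €66,000; Tamsin: €49,500; Liora: €49,500; Hamish: €49,500; Yara: €49,500; Efua: €198,000; Osric: €198,000; Kofi: €198,000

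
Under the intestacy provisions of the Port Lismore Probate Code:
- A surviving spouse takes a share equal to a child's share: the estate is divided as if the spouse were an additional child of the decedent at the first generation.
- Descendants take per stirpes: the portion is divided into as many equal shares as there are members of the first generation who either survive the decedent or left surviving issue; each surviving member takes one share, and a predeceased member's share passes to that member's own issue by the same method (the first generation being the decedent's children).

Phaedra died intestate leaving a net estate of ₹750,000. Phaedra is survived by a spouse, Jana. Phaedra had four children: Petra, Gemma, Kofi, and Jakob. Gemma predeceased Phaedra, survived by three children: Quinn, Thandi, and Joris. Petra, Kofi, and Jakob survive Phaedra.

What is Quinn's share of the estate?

The spouse counts as an additional share at the children's level, so there are 5 primary shares of ₹150,000. Jana takes one such share (₹150,000).
The children's combined portion (₹600,000) is divided into 4 shares of ₹150,000: Petra, Kofi, and Jakob each take ₹150,000; Gemma's ₹150,000 share passes to Gemma's issue.
Gemma's share (₹150,000) is divided into 3 shares of ₹50,000: Quinn, Thandi, and Joris each take ₹50,000.

Quinn receives ₹50,000.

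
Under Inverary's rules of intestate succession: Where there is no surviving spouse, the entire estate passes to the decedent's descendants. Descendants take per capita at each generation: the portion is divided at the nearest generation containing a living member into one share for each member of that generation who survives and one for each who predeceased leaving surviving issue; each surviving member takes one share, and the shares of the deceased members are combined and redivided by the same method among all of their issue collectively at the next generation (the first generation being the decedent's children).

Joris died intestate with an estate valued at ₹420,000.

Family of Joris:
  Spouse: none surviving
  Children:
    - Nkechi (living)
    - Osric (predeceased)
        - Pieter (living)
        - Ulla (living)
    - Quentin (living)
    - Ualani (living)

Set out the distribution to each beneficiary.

The entire ₹420,000 passes to the descendants.
That amount (₹420,000) is divided at the children's generation into 4 shares of ₹105,000. Nkechi, Quentin, and Ualani each take ₹105,000. The remaining share for the deceased Osric (₹105,000) is carried to the next generation.
That pool (₹105,000) is divided at the grandchildren's generation equally among Pieter and Ulla: ₹52,500 each.

Nkechi: ₹105,000; Pieter: ₹52,500; Ulla: ₹52,500; Quentin: ₹105,000; Ualani: ₹105,000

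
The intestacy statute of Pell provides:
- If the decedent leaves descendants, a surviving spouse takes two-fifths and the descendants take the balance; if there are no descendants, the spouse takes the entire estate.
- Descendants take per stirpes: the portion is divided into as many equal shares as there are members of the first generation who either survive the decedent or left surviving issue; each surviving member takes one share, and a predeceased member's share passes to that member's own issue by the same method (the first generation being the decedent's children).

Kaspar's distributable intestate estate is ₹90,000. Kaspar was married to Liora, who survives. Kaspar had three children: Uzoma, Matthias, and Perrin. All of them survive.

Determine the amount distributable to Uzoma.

Uzoma receives ₹18,000.

Liora takes two-fifths of ₹90,000 = ₹36,000. The remaining ₹54,000 passes to the descendants.
The descendants' portion (₹54,000) is divided into 3 shares of ₹18,000: Uzoma, Matthias, and Perrin each take ₹18,000.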